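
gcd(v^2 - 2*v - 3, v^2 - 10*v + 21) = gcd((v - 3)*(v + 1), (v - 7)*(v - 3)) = v - 3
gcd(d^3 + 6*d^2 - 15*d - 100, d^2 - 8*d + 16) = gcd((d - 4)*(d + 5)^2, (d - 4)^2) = d - 4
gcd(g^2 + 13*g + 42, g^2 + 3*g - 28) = g + 7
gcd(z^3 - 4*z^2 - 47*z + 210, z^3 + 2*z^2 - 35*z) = z^2 + 2*z - 35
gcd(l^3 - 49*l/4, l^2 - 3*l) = l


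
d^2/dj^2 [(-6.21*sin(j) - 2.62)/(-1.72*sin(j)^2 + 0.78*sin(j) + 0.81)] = (-18.371664*sin(j)^5 - 39.335368*sin(j)^4 - 4.62232799999999*sin(j)^3 + 34.234782*sin(j)^2 + 28.401615*sin(j) + 2.641428)/(5.088448*sin(j)^6 - 6.922656*sin(j)^5 - 4.049568*sin(j)^4 + 6.045624*sin(j)^3 + 1.907064*sin(j)^2 - 1.535274*sin(j) - 0.531441)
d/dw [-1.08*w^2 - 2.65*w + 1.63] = -2.16*w - 2.65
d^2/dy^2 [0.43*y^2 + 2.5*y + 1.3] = 0.860000000000000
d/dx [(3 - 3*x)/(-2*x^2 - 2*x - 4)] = 3*(x^2 + x - (x - 1)*(2*x + 1) + 2)/(2*(x^2 + x + 2)^2)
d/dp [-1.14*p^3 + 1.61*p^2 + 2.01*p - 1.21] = -3.42*p^2 + 3.22*p + 2.01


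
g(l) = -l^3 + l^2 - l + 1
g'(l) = -3*l^2 + 2*l - 1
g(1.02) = -0.04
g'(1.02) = -2.08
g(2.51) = -11.02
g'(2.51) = -14.88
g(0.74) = 0.40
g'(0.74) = -1.16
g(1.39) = -1.14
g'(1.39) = -4.02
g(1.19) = -0.46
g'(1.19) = -2.87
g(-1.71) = 10.63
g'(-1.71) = -13.19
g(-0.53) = 1.96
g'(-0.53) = -2.90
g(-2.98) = 39.32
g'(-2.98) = -33.60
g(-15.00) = 3616.00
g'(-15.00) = -706.00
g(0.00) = 1.00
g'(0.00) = -1.00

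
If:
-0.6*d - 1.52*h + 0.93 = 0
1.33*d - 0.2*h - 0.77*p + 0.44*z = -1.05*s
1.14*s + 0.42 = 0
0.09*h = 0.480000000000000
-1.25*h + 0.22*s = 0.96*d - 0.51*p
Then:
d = -11.96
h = 5.33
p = -9.28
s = -0.37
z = 23.21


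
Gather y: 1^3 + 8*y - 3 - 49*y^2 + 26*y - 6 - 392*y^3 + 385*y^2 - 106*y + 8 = -392*y^3 + 336*y^2 - 72*y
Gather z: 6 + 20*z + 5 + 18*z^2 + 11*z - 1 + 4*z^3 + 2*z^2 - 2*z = 4*z^3 + 20*z^2 + 29*z + 10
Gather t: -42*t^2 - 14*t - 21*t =-42*t^2 - 35*t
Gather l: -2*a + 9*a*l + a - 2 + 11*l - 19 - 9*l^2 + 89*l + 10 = -a - 9*l^2 + l*(9*a + 100) - 11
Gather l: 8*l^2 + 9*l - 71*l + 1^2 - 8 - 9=8*l^2 - 62*l - 16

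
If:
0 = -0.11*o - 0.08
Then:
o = -0.73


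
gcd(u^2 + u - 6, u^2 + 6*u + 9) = u + 3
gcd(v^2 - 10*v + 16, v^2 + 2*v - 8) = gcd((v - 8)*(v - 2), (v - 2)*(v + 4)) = v - 2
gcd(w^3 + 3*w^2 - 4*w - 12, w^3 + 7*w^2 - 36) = w^2 + w - 6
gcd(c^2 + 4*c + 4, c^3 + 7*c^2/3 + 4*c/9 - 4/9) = c + 2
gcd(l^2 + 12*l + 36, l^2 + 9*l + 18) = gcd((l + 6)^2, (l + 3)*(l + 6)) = l + 6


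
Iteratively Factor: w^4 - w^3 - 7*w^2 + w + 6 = (w + 2)*(w^3 - 3*w^2 - w + 3) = (w + 1)*(w + 2)*(w^2 - 4*w + 3) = (w - 3)*(w + 1)*(w + 2)*(w - 1)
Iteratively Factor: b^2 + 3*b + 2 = (b + 1)*(b + 2)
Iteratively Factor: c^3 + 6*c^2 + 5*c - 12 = (c + 3)*(c^2 + 3*c - 4) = (c + 3)*(c + 4)*(c - 1)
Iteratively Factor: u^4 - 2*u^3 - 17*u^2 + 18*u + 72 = (u - 3)*(u^3 + u^2 - 14*u - 24) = (u - 4)*(u - 3)*(u^2 + 5*u + 6) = (u - 4)*(u - 3)*(u + 2)*(u + 3)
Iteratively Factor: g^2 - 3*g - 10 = (g - 5)*(g + 2)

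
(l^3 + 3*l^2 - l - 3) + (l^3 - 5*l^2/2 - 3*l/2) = 2*l^3 + l^2/2 - 5*l/2 - 3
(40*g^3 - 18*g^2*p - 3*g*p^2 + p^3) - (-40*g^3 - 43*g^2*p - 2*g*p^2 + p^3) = 80*g^3 + 25*g^2*p - g*p^2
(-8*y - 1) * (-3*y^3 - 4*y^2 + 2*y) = 24*y^4 + 35*y^3 - 12*y^2 - 2*y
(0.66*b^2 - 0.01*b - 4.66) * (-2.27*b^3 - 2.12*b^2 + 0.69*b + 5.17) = -1.4982*b^5 - 1.3765*b^4 + 11.0548*b^3 + 13.2845*b^2 - 3.2671*b - 24.0922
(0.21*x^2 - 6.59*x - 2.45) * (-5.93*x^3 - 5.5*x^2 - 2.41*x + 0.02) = -1.2453*x^5 + 37.9237*x^4 + 50.2674*x^3 + 29.3611*x^2 + 5.7727*x - 0.049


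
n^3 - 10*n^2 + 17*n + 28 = (n - 7)*(n - 4)*(n + 1)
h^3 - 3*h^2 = h^2*(h - 3)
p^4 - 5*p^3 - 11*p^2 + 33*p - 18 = (p - 6)*(p - 1)^2*(p + 3)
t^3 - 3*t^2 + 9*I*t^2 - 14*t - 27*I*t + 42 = (t - 3)*(t + 2*I)*(t + 7*I)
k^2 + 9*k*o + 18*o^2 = (k + 3*o)*(k + 6*o)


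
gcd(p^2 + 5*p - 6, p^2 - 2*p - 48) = p + 6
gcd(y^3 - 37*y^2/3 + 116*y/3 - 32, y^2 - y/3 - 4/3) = y - 4/3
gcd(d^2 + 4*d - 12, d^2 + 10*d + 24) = d + 6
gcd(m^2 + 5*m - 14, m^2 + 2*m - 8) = m - 2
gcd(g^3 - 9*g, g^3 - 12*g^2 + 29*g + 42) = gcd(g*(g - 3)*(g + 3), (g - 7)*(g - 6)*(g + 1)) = 1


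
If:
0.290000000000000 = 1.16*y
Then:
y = 0.25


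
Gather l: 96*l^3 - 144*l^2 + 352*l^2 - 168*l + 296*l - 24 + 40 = 96*l^3 + 208*l^2 + 128*l + 16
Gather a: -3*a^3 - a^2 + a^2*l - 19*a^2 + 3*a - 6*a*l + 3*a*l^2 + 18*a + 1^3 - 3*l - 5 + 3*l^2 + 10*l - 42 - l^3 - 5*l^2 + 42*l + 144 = -3*a^3 + a^2*(l - 20) + a*(3*l^2 - 6*l + 21) - l^3 - 2*l^2 + 49*l + 98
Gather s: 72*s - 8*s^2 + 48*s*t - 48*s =-8*s^2 + s*(48*t + 24)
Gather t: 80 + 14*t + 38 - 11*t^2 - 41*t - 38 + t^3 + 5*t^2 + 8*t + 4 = t^3 - 6*t^2 - 19*t + 84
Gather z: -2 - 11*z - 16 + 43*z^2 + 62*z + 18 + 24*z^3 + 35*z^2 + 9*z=24*z^3 + 78*z^2 + 60*z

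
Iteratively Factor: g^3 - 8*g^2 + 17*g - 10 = (g - 1)*(g^2 - 7*g + 10) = (g - 5)*(g - 1)*(g - 2)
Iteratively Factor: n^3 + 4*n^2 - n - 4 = (n - 1)*(n^2 + 5*n + 4) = (n - 1)*(n + 4)*(n + 1)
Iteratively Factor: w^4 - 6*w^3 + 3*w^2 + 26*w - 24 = (w + 2)*(w^3 - 8*w^2 + 19*w - 12) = (w - 1)*(w + 2)*(w^2 - 7*w + 12) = (w - 4)*(w - 1)*(w + 2)*(w - 3)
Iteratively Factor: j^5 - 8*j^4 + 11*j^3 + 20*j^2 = (j)*(j^4 - 8*j^3 + 11*j^2 + 20*j) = j*(j - 5)*(j^3 - 3*j^2 - 4*j) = j*(j - 5)*(j + 1)*(j^2 - 4*j) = j*(j - 5)*(j - 4)*(j + 1)*(j)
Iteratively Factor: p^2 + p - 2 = (p - 1)*(p + 2)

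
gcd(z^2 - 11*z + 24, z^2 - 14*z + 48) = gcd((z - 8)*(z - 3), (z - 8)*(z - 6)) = z - 8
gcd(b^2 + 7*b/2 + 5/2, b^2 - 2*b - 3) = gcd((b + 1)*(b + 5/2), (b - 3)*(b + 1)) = b + 1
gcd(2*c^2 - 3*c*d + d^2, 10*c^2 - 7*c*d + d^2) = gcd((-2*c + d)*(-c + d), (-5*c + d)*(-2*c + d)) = 2*c - d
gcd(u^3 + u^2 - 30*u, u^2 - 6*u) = u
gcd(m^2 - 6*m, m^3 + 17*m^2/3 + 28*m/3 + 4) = 1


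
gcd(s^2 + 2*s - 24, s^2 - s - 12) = s - 4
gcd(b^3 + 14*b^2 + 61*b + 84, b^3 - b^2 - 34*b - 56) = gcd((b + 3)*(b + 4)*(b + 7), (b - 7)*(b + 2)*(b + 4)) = b + 4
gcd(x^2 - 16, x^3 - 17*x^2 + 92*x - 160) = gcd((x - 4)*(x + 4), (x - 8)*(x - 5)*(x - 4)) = x - 4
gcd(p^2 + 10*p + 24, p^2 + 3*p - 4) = p + 4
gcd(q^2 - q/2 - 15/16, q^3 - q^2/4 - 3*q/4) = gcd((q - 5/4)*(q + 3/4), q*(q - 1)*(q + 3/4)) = q + 3/4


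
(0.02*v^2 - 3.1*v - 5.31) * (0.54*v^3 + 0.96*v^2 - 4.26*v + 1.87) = 0.0108*v^5 - 1.6548*v^4 - 5.9286*v^3 + 8.1458*v^2 + 16.8236*v - 9.9297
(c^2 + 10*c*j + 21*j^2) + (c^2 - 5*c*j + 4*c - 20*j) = 2*c^2 + 5*c*j + 4*c + 21*j^2 - 20*j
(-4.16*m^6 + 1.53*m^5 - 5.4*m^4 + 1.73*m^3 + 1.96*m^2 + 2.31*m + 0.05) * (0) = 0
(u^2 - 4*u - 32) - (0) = u^2 - 4*u - 32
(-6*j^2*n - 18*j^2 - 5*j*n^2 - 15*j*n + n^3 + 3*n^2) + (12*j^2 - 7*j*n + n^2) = -6*j^2*n - 6*j^2 - 5*j*n^2 - 22*j*n + n^3 + 4*n^2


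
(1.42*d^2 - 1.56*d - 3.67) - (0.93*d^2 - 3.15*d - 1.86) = 0.49*d^2 + 1.59*d - 1.81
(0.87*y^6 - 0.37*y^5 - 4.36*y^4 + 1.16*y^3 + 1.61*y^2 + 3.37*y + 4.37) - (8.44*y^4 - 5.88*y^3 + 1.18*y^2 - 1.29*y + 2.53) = 0.87*y^6 - 0.37*y^5 - 12.8*y^4 + 7.04*y^3 + 0.43*y^2 + 4.66*y + 1.84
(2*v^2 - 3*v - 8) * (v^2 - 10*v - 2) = 2*v^4 - 23*v^3 + 18*v^2 + 86*v + 16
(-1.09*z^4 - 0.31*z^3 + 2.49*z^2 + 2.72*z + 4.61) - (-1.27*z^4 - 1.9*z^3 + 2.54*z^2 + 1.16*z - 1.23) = 0.18*z^4 + 1.59*z^3 - 0.0499999999999998*z^2 + 1.56*z + 5.84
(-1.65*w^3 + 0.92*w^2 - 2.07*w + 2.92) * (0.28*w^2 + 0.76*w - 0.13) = -0.462*w^5 - 0.9964*w^4 + 0.3341*w^3 - 0.8752*w^2 + 2.4883*w - 0.3796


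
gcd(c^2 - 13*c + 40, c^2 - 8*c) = c - 8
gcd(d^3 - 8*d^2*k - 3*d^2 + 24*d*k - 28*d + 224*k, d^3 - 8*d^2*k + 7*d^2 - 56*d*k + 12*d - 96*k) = d^2 - 8*d*k + 4*d - 32*k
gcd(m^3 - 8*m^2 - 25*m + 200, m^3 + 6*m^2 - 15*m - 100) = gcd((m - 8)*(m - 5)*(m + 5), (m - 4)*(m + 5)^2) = m + 5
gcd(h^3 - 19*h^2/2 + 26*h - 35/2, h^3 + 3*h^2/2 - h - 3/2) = h - 1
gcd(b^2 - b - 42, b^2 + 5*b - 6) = b + 6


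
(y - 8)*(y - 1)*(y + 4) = y^3 - 5*y^2 - 28*y + 32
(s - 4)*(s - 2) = s^2 - 6*s + 8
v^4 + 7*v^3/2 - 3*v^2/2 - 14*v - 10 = (v - 2)*(v + 1)*(v + 2)*(v + 5/2)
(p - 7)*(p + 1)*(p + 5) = p^3 - p^2 - 37*p - 35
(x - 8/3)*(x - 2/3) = x^2 - 10*x/3 + 16/9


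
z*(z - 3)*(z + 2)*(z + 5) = z^4 + 4*z^3 - 11*z^2 - 30*z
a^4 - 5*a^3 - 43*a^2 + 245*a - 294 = (a - 7)*(a - 3)*(a - 2)*(a + 7)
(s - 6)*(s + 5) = s^2 - s - 30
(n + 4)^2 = n^2 + 8*n + 16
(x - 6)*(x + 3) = x^2 - 3*x - 18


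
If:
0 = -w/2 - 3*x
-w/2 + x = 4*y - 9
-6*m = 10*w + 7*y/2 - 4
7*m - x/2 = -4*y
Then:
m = -8353/6664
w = 645/1666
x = -215/3332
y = 3641/1666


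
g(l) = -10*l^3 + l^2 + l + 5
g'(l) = -30*l^2 + 2*l + 1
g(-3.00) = 281.00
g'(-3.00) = -275.00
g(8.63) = -6339.25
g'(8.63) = -2216.05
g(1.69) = -38.72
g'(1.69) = -81.30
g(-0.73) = 8.69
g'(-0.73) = -16.45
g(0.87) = 0.04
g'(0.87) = -19.97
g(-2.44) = 153.78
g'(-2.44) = -182.49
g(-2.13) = 104.04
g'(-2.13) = -139.37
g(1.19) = -9.25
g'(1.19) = -39.10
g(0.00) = 5.00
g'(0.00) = 1.00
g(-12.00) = 17417.00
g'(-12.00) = -4343.00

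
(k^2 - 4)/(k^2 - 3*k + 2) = (k + 2)/(k - 1)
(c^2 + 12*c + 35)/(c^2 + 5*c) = (c + 7)/c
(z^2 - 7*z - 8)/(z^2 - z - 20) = (-z^2 + 7*z + 8)/(-z^2 + z + 20)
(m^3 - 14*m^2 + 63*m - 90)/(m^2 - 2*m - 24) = (m^2 - 8*m + 15)/(m + 4)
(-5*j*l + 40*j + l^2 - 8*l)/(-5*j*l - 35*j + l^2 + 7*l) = (l - 8)/(l + 7)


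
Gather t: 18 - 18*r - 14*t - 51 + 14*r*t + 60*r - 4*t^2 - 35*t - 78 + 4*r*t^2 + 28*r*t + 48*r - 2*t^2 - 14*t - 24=90*r + t^2*(4*r - 6) + t*(42*r - 63) - 135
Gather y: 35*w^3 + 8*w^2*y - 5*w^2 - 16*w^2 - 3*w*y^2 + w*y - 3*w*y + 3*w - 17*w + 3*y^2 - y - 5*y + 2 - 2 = 35*w^3 - 21*w^2 - 14*w + y^2*(3 - 3*w) + y*(8*w^2 - 2*w - 6)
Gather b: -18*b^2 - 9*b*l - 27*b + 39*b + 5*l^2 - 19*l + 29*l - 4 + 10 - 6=-18*b^2 + b*(12 - 9*l) + 5*l^2 + 10*l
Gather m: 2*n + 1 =2*n + 1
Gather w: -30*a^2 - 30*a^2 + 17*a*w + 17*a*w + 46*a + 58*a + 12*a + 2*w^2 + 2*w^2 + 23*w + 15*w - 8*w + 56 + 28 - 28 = -60*a^2 + 116*a + 4*w^2 + w*(34*a + 30) + 56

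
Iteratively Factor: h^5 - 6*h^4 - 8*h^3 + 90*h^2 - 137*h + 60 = (h - 3)*(h^4 - 3*h^3 - 17*h^2 + 39*h - 20) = (h - 3)*(h + 4)*(h^3 - 7*h^2 + 11*h - 5) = (h - 3)*(h - 1)*(h + 4)*(h^2 - 6*h + 5) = (h - 3)*(h - 1)^2*(h + 4)*(h - 5)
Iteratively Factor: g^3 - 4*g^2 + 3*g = (g - 1)*(g^2 - 3*g) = g*(g - 1)*(g - 3)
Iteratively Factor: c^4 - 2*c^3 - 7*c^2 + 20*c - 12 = (c - 2)*(c^3 - 7*c + 6) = (c - 2)*(c + 3)*(c^2 - 3*c + 2) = (c - 2)^2*(c + 3)*(c - 1)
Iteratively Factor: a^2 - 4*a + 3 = (a - 3)*(a - 1)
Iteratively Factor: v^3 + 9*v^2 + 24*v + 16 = (v + 4)*(v^2 + 5*v + 4) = (v + 1)*(v + 4)*(v + 4)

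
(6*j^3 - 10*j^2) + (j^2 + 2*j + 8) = 6*j^3 - 9*j^2 + 2*j + 8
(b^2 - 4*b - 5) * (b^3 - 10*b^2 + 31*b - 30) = b^5 - 14*b^4 + 66*b^3 - 104*b^2 - 35*b + 150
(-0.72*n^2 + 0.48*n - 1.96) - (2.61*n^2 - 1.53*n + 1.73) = -3.33*n^2 + 2.01*n - 3.69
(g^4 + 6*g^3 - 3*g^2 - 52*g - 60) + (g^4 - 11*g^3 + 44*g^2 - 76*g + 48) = 2*g^4 - 5*g^3 + 41*g^2 - 128*g - 12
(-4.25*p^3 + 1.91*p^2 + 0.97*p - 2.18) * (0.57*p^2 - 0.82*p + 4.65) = -2.4225*p^5 + 4.5737*p^4 - 20.7758*p^3 + 6.8435*p^2 + 6.2981*p - 10.137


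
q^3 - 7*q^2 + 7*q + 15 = (q - 5)*(q - 3)*(q + 1)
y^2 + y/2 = y*(y + 1/2)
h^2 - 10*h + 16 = (h - 8)*(h - 2)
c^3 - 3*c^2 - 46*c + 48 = (c - 8)*(c - 1)*(c + 6)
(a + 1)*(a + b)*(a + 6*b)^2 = a^4 + 13*a^3*b + a^3 + 48*a^2*b^2 + 13*a^2*b + 36*a*b^3 + 48*a*b^2 + 36*b^3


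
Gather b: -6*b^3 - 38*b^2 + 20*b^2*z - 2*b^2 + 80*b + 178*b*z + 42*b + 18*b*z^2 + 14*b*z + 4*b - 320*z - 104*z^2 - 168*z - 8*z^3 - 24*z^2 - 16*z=-6*b^3 + b^2*(20*z - 40) + b*(18*z^2 + 192*z + 126) - 8*z^3 - 128*z^2 - 504*z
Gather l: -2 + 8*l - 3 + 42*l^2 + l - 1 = 42*l^2 + 9*l - 6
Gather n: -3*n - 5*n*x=n*(-5*x - 3)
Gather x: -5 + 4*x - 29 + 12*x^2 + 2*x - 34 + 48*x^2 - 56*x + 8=60*x^2 - 50*x - 60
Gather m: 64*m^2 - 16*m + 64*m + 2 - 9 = 64*m^2 + 48*m - 7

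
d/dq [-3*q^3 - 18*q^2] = 9*q*(-q - 4)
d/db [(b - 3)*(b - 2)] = 2*b - 5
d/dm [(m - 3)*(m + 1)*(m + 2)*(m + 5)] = 4*m^3 + 15*m^2 - 14*m - 41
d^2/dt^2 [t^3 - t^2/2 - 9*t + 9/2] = 6*t - 1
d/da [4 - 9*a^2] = -18*a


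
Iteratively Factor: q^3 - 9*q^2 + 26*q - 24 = (q - 2)*(q^2 - 7*q + 12) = (q - 4)*(q - 2)*(q - 3)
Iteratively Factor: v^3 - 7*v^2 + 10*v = (v - 2)*(v^2 - 5*v) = v*(v - 2)*(v - 5)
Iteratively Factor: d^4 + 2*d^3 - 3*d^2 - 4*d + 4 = (d + 2)*(d^3 - 3*d + 2) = (d - 1)*(d + 2)*(d^2 + d - 2) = (d - 1)^2*(d + 2)*(d + 2)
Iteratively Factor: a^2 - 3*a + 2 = (a - 2)*(a - 1)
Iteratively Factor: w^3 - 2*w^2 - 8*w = (w - 4)*(w^2 + 2*w) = w*(w - 4)*(w + 2)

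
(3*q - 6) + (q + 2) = 4*q - 4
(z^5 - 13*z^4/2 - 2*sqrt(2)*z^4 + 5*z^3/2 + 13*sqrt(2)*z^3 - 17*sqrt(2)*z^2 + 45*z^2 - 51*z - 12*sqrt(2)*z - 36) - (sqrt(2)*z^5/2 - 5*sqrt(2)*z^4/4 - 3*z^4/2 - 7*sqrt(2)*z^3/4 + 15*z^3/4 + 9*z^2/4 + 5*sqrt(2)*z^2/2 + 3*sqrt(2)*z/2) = -sqrt(2)*z^5/2 + z^5 - 5*z^4 - 3*sqrt(2)*z^4/4 - 5*z^3/4 + 59*sqrt(2)*z^3/4 - 39*sqrt(2)*z^2/2 + 171*z^2/4 - 51*z - 27*sqrt(2)*z/2 - 36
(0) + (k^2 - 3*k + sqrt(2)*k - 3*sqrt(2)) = k^2 - 3*k + sqrt(2)*k - 3*sqrt(2)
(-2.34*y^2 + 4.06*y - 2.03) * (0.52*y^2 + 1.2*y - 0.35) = -1.2168*y^4 - 0.6968*y^3 + 4.6354*y^2 - 3.857*y + 0.7105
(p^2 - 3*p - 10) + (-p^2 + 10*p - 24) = 7*p - 34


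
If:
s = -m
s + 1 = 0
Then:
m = 1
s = -1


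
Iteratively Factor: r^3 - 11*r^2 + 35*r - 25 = (r - 1)*(r^2 - 10*r + 25) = (r - 5)*(r - 1)*(r - 5)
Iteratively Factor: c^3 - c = (c)*(c^2 - 1) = c*(c + 1)*(c - 1)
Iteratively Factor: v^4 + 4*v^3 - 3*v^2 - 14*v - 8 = (v + 1)*(v^3 + 3*v^2 - 6*v - 8) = (v + 1)*(v + 4)*(v^2 - v - 2) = (v - 2)*(v + 1)*(v + 4)*(v + 1)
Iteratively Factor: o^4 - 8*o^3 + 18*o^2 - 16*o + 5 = (o - 1)*(o^3 - 7*o^2 + 11*o - 5) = (o - 1)^2*(o^2 - 6*o + 5) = (o - 1)^3*(o - 5)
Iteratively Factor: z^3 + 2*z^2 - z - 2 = (z - 1)*(z^2 + 3*z + 2) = (z - 1)*(z + 2)*(z + 1)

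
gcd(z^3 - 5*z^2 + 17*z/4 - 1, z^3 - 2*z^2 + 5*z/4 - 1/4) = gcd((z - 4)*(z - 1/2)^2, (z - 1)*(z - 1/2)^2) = z^2 - z + 1/4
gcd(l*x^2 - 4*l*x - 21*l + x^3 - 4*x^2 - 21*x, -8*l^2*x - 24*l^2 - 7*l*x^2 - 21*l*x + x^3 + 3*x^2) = l*x + 3*l + x^2 + 3*x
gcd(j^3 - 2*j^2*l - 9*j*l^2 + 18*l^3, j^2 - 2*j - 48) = 1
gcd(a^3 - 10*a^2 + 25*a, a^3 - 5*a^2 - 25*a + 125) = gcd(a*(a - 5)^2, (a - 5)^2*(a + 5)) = a^2 - 10*a + 25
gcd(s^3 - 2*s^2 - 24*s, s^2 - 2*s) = s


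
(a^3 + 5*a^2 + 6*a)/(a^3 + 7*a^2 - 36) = a*(a + 2)/(a^2 + 4*a - 12)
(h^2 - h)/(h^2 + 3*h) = (h - 1)/(h + 3)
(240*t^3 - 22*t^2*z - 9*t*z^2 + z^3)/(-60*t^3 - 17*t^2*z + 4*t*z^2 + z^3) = (48*t^2 - 14*t*z + z^2)/(-12*t^2 - t*z + z^2)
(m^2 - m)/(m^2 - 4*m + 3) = m/(m - 3)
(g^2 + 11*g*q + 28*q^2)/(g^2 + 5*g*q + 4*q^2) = (g + 7*q)/(g + q)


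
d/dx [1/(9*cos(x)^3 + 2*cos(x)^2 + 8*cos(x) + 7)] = (27*cos(x)^2 + 4*cos(x) + 8)*sin(x)/(9*cos(x)^3 + 2*cos(x)^2 + 8*cos(x) + 7)^2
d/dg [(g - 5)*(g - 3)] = 2*g - 8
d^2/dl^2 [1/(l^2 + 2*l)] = 2*(-l*(l + 2) + 4*(l + 1)^2)/(l^3*(l + 2)^3)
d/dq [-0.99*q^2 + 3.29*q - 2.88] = 3.29 - 1.98*q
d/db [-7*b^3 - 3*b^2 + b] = -21*b^2 - 6*b + 1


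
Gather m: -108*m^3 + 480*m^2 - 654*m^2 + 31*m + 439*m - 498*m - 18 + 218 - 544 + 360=-108*m^3 - 174*m^2 - 28*m + 16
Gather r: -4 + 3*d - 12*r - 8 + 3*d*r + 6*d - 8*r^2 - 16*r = 9*d - 8*r^2 + r*(3*d - 28) - 12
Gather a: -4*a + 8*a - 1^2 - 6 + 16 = 4*a + 9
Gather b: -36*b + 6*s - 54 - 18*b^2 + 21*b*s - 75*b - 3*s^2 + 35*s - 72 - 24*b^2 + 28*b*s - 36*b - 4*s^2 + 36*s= -42*b^2 + b*(49*s - 147) - 7*s^2 + 77*s - 126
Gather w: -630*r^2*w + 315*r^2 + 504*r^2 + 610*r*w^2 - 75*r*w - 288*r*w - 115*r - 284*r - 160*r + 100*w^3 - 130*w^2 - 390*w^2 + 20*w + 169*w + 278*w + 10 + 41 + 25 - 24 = 819*r^2 - 559*r + 100*w^3 + w^2*(610*r - 520) + w*(-630*r^2 - 363*r + 467) + 52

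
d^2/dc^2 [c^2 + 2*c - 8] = 2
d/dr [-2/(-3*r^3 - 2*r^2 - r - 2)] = 2*(-9*r^2 - 4*r - 1)/(3*r^3 + 2*r^2 + r + 2)^2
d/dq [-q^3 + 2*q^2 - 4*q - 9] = -3*q^2 + 4*q - 4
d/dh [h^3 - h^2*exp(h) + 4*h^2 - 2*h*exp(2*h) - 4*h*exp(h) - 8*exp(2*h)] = -h^2*exp(h) + 3*h^2 - 4*h*exp(2*h) - 6*h*exp(h) + 8*h - 18*exp(2*h) - 4*exp(h)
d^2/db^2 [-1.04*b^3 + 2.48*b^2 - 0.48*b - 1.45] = 4.96 - 6.24*b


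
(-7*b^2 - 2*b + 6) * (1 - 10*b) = 70*b^3 + 13*b^2 - 62*b + 6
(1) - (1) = 0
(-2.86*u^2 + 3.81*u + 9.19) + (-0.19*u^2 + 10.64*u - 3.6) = -3.05*u^2 + 14.45*u + 5.59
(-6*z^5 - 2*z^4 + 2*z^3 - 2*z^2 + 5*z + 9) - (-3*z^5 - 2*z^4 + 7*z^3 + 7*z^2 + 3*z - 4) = -3*z^5 - 5*z^3 - 9*z^2 + 2*z + 13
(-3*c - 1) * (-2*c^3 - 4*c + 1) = 6*c^4 + 2*c^3 + 12*c^2 + c - 1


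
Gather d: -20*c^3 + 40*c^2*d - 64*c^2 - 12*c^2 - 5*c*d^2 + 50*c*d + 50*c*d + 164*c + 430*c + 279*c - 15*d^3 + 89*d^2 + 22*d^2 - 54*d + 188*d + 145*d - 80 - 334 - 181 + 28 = -20*c^3 - 76*c^2 + 873*c - 15*d^3 + d^2*(111 - 5*c) + d*(40*c^2 + 100*c + 279) - 567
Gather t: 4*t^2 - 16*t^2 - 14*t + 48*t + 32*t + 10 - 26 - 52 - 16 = -12*t^2 + 66*t - 84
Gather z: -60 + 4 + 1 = -55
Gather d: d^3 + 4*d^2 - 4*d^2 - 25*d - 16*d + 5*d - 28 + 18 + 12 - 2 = d^3 - 36*d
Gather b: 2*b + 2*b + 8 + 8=4*b + 16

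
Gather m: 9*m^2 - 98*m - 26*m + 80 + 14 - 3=9*m^2 - 124*m + 91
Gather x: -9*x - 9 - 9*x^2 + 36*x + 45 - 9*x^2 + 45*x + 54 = -18*x^2 + 72*x + 90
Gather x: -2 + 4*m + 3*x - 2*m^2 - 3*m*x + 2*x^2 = -2*m^2 + 4*m + 2*x^2 + x*(3 - 3*m) - 2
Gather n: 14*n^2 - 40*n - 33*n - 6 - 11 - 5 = 14*n^2 - 73*n - 22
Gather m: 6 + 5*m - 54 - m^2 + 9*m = -m^2 + 14*m - 48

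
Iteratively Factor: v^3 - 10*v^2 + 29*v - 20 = (v - 5)*(v^2 - 5*v + 4) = (v - 5)*(v - 1)*(v - 4)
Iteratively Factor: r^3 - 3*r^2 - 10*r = (r + 2)*(r^2 - 5*r) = (r - 5)*(r + 2)*(r)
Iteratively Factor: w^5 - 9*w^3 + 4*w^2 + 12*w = (w - 2)*(w^4 + 2*w^3 - 5*w^2 - 6*w) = (w - 2)^2*(w^3 + 4*w^2 + 3*w) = (w - 2)^2*(w + 1)*(w^2 + 3*w) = w*(w - 2)^2*(w + 1)*(w + 3)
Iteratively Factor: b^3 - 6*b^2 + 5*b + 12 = (b - 4)*(b^2 - 2*b - 3) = (b - 4)*(b - 3)*(b + 1)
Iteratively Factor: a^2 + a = (a)*(a + 1)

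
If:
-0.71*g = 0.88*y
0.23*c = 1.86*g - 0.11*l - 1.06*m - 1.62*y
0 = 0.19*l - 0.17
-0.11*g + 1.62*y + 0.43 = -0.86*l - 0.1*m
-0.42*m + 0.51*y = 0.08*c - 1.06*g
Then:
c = 26.48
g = 0.55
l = 0.89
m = -4.19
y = -0.44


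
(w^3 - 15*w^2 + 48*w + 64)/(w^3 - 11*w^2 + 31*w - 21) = (w^3 - 15*w^2 + 48*w + 64)/(w^3 - 11*w^2 + 31*w - 21)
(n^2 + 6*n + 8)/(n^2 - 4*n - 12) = (n + 4)/(n - 6)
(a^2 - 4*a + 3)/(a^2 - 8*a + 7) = (a - 3)/(a - 7)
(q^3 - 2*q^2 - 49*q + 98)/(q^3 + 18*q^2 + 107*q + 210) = (q^2 - 9*q + 14)/(q^2 + 11*q + 30)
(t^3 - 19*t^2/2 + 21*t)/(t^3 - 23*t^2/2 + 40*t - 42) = t/(t - 2)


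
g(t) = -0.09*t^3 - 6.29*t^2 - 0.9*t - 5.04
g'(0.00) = -0.90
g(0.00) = -5.04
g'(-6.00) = 64.86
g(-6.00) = -206.64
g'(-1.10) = 12.61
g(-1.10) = -11.54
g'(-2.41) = 27.85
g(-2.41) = -38.14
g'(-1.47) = 17.01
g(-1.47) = -17.02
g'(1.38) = -18.77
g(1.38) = -18.50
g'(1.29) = -17.58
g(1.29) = -16.86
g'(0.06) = -1.66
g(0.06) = -5.12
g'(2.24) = -30.43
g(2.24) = -39.63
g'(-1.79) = 20.75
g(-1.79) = -23.07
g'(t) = -0.27*t^2 - 12.58*t - 0.9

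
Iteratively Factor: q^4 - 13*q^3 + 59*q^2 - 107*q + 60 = (q - 5)*(q^3 - 8*q^2 + 19*q - 12) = (q - 5)*(q - 4)*(q^2 - 4*q + 3) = (q - 5)*(q - 4)*(q - 1)*(q - 3)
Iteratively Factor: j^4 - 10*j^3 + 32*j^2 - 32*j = (j - 4)*(j^3 - 6*j^2 + 8*j) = j*(j - 4)*(j^2 - 6*j + 8) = j*(j - 4)^2*(j - 2)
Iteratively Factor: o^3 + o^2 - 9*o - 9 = (o + 1)*(o^2 - 9) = (o - 3)*(o + 1)*(o + 3)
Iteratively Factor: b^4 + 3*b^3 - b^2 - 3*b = (b - 1)*(b^3 + 4*b^2 + 3*b) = (b - 1)*(b + 3)*(b^2 + b) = b*(b - 1)*(b + 3)*(b + 1)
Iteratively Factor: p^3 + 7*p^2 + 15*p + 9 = (p + 3)*(p^2 + 4*p + 3) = (p + 1)*(p + 3)*(p + 3)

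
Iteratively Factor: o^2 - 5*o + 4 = (o - 1)*(o - 4)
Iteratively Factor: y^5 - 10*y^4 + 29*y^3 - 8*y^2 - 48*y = (y - 4)*(y^4 - 6*y^3 + 5*y^2 + 12*y) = (y - 4)*(y - 3)*(y^3 - 3*y^2 - 4*y) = (y - 4)^2*(y - 3)*(y^2 + y) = y*(y - 4)^2*(y - 3)*(y + 1)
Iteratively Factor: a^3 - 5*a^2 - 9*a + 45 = (a + 3)*(a^2 - 8*a + 15) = (a - 5)*(a + 3)*(a - 3)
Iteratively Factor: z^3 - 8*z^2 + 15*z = (z - 5)*(z^2 - 3*z) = (z - 5)*(z - 3)*(z)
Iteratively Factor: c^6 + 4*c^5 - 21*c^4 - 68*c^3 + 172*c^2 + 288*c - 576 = (c - 2)*(c^5 + 6*c^4 - 9*c^3 - 86*c^2 + 288) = (c - 2)^2*(c^4 + 8*c^3 + 7*c^2 - 72*c - 144) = (c - 3)*(c - 2)^2*(c^3 + 11*c^2 + 40*c + 48) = (c - 3)*(c - 2)^2*(c + 4)*(c^2 + 7*c + 12) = (c - 3)*(c - 2)^2*(c + 4)^2*(c + 3)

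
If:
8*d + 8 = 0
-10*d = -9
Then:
No Solution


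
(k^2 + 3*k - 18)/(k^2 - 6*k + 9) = (k + 6)/(k - 3)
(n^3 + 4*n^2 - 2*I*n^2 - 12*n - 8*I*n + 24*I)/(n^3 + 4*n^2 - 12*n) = (n - 2*I)/n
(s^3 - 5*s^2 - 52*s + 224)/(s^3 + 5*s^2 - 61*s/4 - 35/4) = 4*(s^2 - 12*s + 32)/(4*s^2 - 8*s - 5)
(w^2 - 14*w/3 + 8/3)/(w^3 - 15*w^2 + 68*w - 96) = (w - 2/3)/(w^2 - 11*w + 24)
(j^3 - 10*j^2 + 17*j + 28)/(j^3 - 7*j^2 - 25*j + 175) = (j^2 - 3*j - 4)/(j^2 - 25)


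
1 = 1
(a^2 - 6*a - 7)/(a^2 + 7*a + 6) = (a - 7)/(a + 6)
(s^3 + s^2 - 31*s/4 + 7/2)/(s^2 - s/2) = s + 3/2 - 7/s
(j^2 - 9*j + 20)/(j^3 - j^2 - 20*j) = (j - 4)/(j*(j + 4))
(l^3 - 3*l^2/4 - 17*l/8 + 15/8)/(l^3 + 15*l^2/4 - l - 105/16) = 2*(l - 1)/(2*l + 7)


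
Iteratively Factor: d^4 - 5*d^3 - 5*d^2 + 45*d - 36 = (d - 4)*(d^3 - d^2 - 9*d + 9) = (d - 4)*(d - 1)*(d^2 - 9) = (d - 4)*(d - 1)*(d + 3)*(d - 3)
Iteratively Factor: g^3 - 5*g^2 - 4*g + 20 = (g - 2)*(g^2 - 3*g - 10) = (g - 5)*(g - 2)*(g + 2)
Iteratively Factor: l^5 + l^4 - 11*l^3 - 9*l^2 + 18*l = (l - 1)*(l^4 + 2*l^3 - 9*l^2 - 18*l) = (l - 1)*(l + 3)*(l^3 - l^2 - 6*l) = (l - 1)*(l + 2)*(l + 3)*(l^2 - 3*l) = l*(l - 1)*(l + 2)*(l + 3)*(l - 3)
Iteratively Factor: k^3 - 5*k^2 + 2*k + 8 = (k - 4)*(k^2 - k - 2) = (k - 4)*(k + 1)*(k - 2)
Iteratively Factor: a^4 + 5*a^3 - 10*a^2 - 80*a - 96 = (a + 4)*(a^3 + a^2 - 14*a - 24) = (a + 3)*(a + 4)*(a^2 - 2*a - 8) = (a + 2)*(a + 3)*(a + 4)*(a - 4)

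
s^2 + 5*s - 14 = (s - 2)*(s + 7)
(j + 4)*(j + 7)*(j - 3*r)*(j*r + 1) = j^4*r - 3*j^3*r^2 + 11*j^3*r + j^3 - 33*j^2*r^2 + 25*j^2*r + 11*j^2 - 84*j*r^2 - 33*j*r + 28*j - 84*r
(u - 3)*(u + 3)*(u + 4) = u^3 + 4*u^2 - 9*u - 36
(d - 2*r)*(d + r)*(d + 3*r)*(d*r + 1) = d^4*r + 2*d^3*r^2 + d^3 - 5*d^2*r^3 + 2*d^2*r - 6*d*r^4 - 5*d*r^2 - 6*r^3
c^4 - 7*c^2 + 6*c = c*(c - 2)*(c - 1)*(c + 3)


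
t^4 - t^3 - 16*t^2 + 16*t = t*(t - 4)*(t - 1)*(t + 4)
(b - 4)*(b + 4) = b^2 - 16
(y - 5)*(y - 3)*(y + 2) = y^3 - 6*y^2 - y + 30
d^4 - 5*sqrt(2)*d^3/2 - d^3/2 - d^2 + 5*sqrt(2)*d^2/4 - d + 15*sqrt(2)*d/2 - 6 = (d - 2)*(d + 3/2)*(d - 2*sqrt(2))*(d - sqrt(2)/2)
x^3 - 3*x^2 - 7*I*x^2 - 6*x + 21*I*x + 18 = (x - 3)*(x - 6*I)*(x - I)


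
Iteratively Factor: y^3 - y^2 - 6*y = (y + 2)*(y^2 - 3*y) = y*(y + 2)*(y - 3)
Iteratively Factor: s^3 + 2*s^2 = (s)*(s^2 + 2*s) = s^2*(s + 2)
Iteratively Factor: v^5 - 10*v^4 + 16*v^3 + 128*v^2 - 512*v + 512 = (v - 4)*(v^4 - 6*v^3 - 8*v^2 + 96*v - 128) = (v - 4)^2*(v^3 - 2*v^2 - 16*v + 32) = (v - 4)^2*(v - 2)*(v^2 - 16) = (v - 4)^2*(v - 2)*(v + 4)*(v - 4)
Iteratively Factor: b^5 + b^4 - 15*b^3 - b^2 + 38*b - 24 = (b + 2)*(b^4 - b^3 - 13*b^2 + 25*b - 12) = (b - 3)*(b + 2)*(b^3 + 2*b^2 - 7*b + 4) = (b - 3)*(b - 1)*(b + 2)*(b^2 + 3*b - 4) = (b - 3)*(b - 1)*(b + 2)*(b + 4)*(b - 1)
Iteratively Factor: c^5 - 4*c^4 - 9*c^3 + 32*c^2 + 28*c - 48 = (c - 1)*(c^4 - 3*c^3 - 12*c^2 + 20*c + 48) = (c - 4)*(c - 1)*(c^3 + c^2 - 8*c - 12) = (c - 4)*(c - 3)*(c - 1)*(c^2 + 4*c + 4) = (c - 4)*(c - 3)*(c - 1)*(c + 2)*(c + 2)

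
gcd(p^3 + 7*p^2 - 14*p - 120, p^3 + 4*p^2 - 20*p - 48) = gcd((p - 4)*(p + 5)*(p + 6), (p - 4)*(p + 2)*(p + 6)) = p^2 + 2*p - 24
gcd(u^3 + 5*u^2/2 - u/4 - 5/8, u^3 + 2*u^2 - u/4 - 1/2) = u^2 - 1/4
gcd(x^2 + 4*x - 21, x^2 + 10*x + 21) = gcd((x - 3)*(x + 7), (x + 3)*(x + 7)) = x + 7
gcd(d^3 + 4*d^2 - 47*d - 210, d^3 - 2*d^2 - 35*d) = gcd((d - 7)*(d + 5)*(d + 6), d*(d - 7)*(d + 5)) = d^2 - 2*d - 35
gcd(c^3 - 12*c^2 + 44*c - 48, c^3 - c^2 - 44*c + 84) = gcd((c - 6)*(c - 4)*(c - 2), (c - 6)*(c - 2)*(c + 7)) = c^2 - 8*c + 12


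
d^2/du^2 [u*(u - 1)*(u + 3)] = 6*u + 4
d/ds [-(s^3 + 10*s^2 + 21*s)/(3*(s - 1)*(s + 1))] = (-s^4 + 24*s^2 + 20*s + 21)/(3*(s^4 - 2*s^2 + 1))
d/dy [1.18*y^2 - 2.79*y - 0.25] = 2.36*y - 2.79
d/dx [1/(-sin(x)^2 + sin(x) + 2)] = (2*sin(x) - 1)*cos(x)/(sin(x) + cos(x)^2 + 1)^2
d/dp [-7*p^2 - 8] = -14*p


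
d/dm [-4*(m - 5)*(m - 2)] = 28 - 8*m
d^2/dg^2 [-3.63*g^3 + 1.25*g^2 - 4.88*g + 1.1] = 2.5 - 21.78*g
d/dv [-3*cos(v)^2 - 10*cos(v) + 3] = 2*(3*cos(v) + 5)*sin(v)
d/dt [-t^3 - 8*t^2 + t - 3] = -3*t^2 - 16*t + 1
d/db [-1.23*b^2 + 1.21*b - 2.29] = 1.21 - 2.46*b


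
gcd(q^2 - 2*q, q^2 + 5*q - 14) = q - 2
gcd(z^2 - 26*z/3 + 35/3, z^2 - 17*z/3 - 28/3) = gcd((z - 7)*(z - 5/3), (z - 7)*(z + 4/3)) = z - 7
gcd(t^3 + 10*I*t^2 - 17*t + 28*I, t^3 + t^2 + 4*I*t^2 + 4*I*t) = t + 4*I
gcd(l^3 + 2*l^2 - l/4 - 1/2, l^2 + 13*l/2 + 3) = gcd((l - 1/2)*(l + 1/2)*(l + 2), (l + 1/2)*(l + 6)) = l + 1/2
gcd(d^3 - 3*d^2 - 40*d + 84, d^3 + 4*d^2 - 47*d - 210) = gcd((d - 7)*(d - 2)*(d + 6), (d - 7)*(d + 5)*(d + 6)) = d^2 - d - 42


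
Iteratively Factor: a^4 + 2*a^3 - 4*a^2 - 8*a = (a + 2)*(a^3 - 4*a) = a*(a + 2)*(a^2 - 4) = a*(a + 2)^2*(a - 2)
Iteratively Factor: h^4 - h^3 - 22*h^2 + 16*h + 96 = (h - 4)*(h^3 + 3*h^2 - 10*h - 24) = (h - 4)*(h - 3)*(h^2 + 6*h + 8) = (h - 4)*(h - 3)*(h + 2)*(h + 4)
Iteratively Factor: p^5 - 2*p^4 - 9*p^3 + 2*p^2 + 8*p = (p + 1)*(p^4 - 3*p^3 - 6*p^2 + 8*p) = (p - 4)*(p + 1)*(p^3 + p^2 - 2*p) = (p - 4)*(p + 1)*(p + 2)*(p^2 - p) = p*(p - 4)*(p + 1)*(p + 2)*(p - 1)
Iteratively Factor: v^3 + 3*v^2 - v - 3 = (v + 1)*(v^2 + 2*v - 3) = (v + 1)*(v + 3)*(v - 1)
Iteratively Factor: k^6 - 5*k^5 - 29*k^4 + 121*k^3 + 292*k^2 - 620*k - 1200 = (k - 5)*(k^5 - 29*k^3 - 24*k^2 + 172*k + 240) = (k - 5)^2*(k^4 + 5*k^3 - 4*k^2 - 44*k - 48) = (k - 5)^2*(k - 3)*(k^3 + 8*k^2 + 20*k + 16) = (k - 5)^2*(k - 3)*(k + 2)*(k^2 + 6*k + 8) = (k - 5)^2*(k - 3)*(k + 2)^2*(k + 4)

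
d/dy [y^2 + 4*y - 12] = 2*y + 4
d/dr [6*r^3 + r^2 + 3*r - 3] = 18*r^2 + 2*r + 3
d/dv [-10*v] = -10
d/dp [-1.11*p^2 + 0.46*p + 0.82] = 0.46 - 2.22*p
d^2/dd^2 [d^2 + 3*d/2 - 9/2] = 2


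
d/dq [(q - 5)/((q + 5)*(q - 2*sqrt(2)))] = ((5 - q)*(q + 5) + (5 - q)*(q - 2*sqrt(2)) + (q + 5)*(q - 2*sqrt(2)))/((q + 5)^2*(q - 2*sqrt(2))^2)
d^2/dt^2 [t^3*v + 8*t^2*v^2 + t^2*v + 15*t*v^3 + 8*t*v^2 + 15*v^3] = 2*v*(3*t + 8*v + 1)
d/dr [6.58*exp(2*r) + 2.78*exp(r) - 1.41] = (13.16*exp(r) + 2.78)*exp(r)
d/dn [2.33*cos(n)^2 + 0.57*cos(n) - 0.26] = -(4.66*cos(n) + 0.57)*sin(n)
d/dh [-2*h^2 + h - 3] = 1 - 4*h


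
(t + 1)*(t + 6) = t^2 + 7*t + 6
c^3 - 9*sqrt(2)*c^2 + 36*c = c*(c - 6*sqrt(2))*(c - 3*sqrt(2))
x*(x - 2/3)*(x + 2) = x^3 + 4*x^2/3 - 4*x/3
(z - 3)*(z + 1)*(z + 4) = z^3 + 2*z^2 - 11*z - 12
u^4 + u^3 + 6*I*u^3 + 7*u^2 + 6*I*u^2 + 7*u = u*(u + 1)*(u - I)*(u + 7*I)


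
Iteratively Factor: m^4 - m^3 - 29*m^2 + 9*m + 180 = (m - 3)*(m^3 + 2*m^2 - 23*m - 60) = (m - 3)*(m + 4)*(m^2 - 2*m - 15) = (m - 3)*(m + 3)*(m + 4)*(m - 5)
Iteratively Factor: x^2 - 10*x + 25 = (x - 5)*(x - 5)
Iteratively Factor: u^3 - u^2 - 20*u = (u)*(u^2 - u - 20) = u*(u - 5)*(u + 4)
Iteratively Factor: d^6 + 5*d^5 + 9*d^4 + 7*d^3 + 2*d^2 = (d + 2)*(d^5 + 3*d^4 + 3*d^3 + d^2) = d*(d + 2)*(d^4 + 3*d^3 + 3*d^2 + d) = d*(d + 1)*(d + 2)*(d^3 + 2*d^2 + d) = d*(d + 1)^2*(d + 2)*(d^2 + d) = d^2*(d + 1)^2*(d + 2)*(d + 1)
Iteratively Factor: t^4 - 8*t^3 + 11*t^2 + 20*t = (t + 1)*(t^3 - 9*t^2 + 20*t) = (t - 4)*(t + 1)*(t^2 - 5*t) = t*(t - 4)*(t + 1)*(t - 5)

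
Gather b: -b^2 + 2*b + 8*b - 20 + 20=-b^2 + 10*b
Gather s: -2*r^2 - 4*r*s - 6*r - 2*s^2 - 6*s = -2*r^2 - 6*r - 2*s^2 + s*(-4*r - 6)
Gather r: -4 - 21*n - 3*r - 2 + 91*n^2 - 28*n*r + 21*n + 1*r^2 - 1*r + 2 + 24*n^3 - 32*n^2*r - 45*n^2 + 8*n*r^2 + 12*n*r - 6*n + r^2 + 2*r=24*n^3 + 46*n^2 - 6*n + r^2*(8*n + 2) + r*(-32*n^2 - 16*n - 2) - 4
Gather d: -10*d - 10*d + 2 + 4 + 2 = 8 - 20*d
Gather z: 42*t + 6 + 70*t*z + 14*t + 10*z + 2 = 56*t + z*(70*t + 10) + 8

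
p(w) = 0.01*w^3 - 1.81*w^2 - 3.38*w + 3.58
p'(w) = 0.03*w^2 - 3.62*w - 3.38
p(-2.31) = 1.61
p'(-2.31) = 5.14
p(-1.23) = 4.98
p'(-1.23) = 1.12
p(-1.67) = 4.13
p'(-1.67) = 2.75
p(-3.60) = -8.18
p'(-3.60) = 10.04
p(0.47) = 1.59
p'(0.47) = -5.07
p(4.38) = -45.11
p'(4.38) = -18.66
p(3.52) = -30.31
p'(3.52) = -15.75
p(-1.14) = 5.07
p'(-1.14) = 0.79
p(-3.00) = -2.84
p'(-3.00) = 7.75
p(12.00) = -280.34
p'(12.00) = -42.50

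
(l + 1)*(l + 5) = l^2 + 6*l + 5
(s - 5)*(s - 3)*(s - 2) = s^3 - 10*s^2 + 31*s - 30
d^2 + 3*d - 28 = (d - 4)*(d + 7)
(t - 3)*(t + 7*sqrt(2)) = t^2 - 3*t + 7*sqrt(2)*t - 21*sqrt(2)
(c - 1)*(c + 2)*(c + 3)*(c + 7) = c^4 + 11*c^3 + 29*c^2 + c - 42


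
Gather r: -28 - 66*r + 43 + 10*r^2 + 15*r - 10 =10*r^2 - 51*r + 5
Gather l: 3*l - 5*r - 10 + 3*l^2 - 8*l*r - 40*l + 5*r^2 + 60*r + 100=3*l^2 + l*(-8*r - 37) + 5*r^2 + 55*r + 90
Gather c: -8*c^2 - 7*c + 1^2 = -8*c^2 - 7*c + 1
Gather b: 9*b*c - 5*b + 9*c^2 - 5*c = b*(9*c - 5) + 9*c^2 - 5*c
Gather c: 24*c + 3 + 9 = 24*c + 12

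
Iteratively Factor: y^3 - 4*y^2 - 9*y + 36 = (y - 4)*(y^2 - 9) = (y - 4)*(y - 3)*(y + 3)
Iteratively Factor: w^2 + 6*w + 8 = (w + 4)*(w + 2)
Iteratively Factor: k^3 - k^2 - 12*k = (k - 4)*(k^2 + 3*k) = k*(k - 4)*(k + 3)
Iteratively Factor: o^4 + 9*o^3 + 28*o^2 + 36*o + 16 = (o + 1)*(o^3 + 8*o^2 + 20*o + 16) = (o + 1)*(o + 2)*(o^2 + 6*o + 8) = (o + 1)*(o + 2)*(o + 4)*(o + 2)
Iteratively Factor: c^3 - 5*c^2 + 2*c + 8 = (c + 1)*(c^2 - 6*c + 8) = (c - 2)*(c + 1)*(c - 4)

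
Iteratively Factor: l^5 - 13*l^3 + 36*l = (l + 3)*(l^4 - 3*l^3 - 4*l^2 + 12*l) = (l - 2)*(l + 3)*(l^3 - l^2 - 6*l) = (l - 3)*(l - 2)*(l + 3)*(l^2 + 2*l) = (l - 3)*(l - 2)*(l + 2)*(l + 3)*(l)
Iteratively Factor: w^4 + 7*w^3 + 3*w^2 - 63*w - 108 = (w + 3)*(w^3 + 4*w^2 - 9*w - 36) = (w - 3)*(w + 3)*(w^2 + 7*w + 12) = (w - 3)*(w + 3)^2*(w + 4)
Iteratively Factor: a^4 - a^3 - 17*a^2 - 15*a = (a + 3)*(a^3 - 4*a^2 - 5*a) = a*(a + 3)*(a^2 - 4*a - 5) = a*(a - 5)*(a + 3)*(a + 1)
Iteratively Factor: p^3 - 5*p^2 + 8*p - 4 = (p - 2)*(p^2 - 3*p + 2) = (p - 2)*(p - 1)*(p - 2)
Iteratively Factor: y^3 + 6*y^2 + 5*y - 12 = (y + 3)*(y^2 + 3*y - 4) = (y - 1)*(y + 3)*(y + 4)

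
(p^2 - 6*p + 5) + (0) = p^2 - 6*p + 5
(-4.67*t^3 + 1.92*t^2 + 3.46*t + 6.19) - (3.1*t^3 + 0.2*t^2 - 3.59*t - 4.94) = -7.77*t^3 + 1.72*t^2 + 7.05*t + 11.13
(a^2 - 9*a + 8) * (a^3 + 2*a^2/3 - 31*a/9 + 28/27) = a^5 - 25*a^4/3 - 13*a^3/9 + 1009*a^2/27 - 332*a/9 + 224/27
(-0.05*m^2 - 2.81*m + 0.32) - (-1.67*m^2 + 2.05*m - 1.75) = 1.62*m^2 - 4.86*m + 2.07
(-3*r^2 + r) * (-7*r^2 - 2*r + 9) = 21*r^4 - r^3 - 29*r^2 + 9*r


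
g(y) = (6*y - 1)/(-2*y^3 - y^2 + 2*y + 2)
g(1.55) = -1.75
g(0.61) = 1.11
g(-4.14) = -0.22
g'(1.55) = 4.44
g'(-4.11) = -0.12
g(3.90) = -0.18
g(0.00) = -0.50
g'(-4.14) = -0.12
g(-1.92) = -1.45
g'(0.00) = 3.50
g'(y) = (6*y - 1)*(6*y^2 + 2*y - 2)/(-2*y^3 - y^2 + 2*y + 2)^2 + 6/(-2*y^3 - y^2 + 2*y + 2) = 2*(12*y^3 - y + 7)/(4*y^6 + 4*y^5 - 7*y^4 - 12*y^3 + 8*y + 4)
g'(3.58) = 0.12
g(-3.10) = -0.43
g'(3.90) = 0.09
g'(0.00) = 3.50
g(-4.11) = -0.22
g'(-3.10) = -0.33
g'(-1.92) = -2.04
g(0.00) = -0.50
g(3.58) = -0.21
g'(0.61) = 3.18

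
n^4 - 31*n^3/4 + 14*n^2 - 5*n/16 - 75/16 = (n - 5)*(n - 5/2)*(n - 3/4)*(n + 1/2)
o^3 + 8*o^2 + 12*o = o*(o + 2)*(o + 6)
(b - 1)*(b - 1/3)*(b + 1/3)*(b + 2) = b^4 + b^3 - 19*b^2/9 - b/9 + 2/9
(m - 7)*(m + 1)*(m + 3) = m^3 - 3*m^2 - 25*m - 21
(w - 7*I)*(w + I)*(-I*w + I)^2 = -w^4 + 2*w^3 + 6*I*w^3 - 8*w^2 - 12*I*w^2 + 14*w + 6*I*w - 7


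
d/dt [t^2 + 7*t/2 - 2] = 2*t + 7/2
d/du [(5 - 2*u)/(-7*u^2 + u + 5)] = (14*u^2 - 2*u - (2*u - 5)*(14*u - 1) - 10)/(-7*u^2 + u + 5)^2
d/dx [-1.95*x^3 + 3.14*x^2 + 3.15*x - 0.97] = -5.85*x^2 + 6.28*x + 3.15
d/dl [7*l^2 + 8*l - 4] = 14*l + 8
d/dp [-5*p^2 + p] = 1 - 10*p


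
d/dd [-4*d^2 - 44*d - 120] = -8*d - 44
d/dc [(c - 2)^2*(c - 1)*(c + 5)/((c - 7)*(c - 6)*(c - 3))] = (c^6 - 32*c^5 + 260*c^4 - 576*c^3 - 741*c^2 + 3644*c - 2916)/(c^6 - 32*c^5 + 418*c^4 - 2844*c^3 + 10593*c^2 - 20412*c + 15876)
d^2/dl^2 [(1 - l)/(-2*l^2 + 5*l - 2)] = 2*((7 - 6*l)*(2*l^2 - 5*l + 2) + (l - 1)*(4*l - 5)^2)/(2*l^2 - 5*l + 2)^3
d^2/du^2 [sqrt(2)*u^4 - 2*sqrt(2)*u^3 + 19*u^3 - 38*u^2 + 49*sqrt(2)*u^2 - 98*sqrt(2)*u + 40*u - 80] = 12*sqrt(2)*u^2 - 12*sqrt(2)*u + 114*u - 76 + 98*sqrt(2)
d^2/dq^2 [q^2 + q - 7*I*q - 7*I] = 2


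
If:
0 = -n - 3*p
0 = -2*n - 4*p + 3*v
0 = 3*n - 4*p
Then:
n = 0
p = 0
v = 0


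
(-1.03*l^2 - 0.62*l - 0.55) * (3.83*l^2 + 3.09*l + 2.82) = -3.9449*l^4 - 5.5573*l^3 - 6.9269*l^2 - 3.4479*l - 1.551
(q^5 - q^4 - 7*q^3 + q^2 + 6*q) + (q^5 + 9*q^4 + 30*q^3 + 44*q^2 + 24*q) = 2*q^5 + 8*q^4 + 23*q^3 + 45*q^2 + 30*q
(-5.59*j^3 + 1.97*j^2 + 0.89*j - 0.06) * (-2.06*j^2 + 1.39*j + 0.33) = 11.5154*j^5 - 11.8283*j^4 - 0.9398*j^3 + 2.0108*j^2 + 0.2103*j - 0.0198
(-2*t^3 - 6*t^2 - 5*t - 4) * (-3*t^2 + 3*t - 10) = 6*t^5 + 12*t^4 + 17*t^3 + 57*t^2 + 38*t + 40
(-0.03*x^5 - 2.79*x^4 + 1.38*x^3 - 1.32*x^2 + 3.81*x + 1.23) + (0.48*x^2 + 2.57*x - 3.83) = -0.03*x^5 - 2.79*x^4 + 1.38*x^3 - 0.84*x^2 + 6.38*x - 2.6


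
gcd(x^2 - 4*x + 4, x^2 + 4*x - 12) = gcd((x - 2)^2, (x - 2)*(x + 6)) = x - 2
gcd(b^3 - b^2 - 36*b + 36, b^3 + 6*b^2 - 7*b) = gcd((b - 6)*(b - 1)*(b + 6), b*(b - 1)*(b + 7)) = b - 1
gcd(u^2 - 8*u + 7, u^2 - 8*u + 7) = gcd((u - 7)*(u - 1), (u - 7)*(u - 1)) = u^2 - 8*u + 7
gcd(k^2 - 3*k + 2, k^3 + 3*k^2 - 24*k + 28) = k - 2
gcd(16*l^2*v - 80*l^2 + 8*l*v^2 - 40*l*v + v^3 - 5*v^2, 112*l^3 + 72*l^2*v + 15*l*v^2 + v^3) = 16*l^2 + 8*l*v + v^2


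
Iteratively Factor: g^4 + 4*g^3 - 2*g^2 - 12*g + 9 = (g + 3)*(g^3 + g^2 - 5*g + 3) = (g - 1)*(g + 3)*(g^2 + 2*g - 3) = (g - 1)*(g + 3)^2*(g - 1)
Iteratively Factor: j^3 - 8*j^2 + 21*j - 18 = (j - 2)*(j^2 - 6*j + 9) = (j - 3)*(j - 2)*(j - 3)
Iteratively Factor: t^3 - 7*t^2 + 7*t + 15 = (t - 5)*(t^2 - 2*t - 3) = (t - 5)*(t - 3)*(t + 1)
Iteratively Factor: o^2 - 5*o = (o)*(o - 5)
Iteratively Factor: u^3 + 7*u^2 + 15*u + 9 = (u + 3)*(u^2 + 4*u + 3) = (u + 1)*(u + 3)*(u + 3)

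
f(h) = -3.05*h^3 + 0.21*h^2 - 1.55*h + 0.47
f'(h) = -9.15*h^2 + 0.42*h - 1.55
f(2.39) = -43.67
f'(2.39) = -52.81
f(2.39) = -43.67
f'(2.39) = -52.81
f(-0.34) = 1.14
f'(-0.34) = -2.75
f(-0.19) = 0.79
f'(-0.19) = -1.96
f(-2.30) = 42.26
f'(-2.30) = -50.92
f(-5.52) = 528.42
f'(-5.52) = -282.67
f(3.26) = -108.02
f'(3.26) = -97.42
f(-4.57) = 303.04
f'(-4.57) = -194.57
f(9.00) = -2219.92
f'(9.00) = -738.92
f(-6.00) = 676.13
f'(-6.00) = -333.47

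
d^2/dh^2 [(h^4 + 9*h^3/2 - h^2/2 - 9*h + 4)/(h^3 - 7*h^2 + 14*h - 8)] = 12*(11*h^3 - 48*h^2 + 24*h + 80)/(h^6 - 18*h^5 + 132*h^4 - 504*h^3 + 1056*h^2 - 1152*h + 512)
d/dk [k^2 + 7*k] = 2*k + 7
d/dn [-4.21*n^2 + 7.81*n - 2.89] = 7.81 - 8.42*n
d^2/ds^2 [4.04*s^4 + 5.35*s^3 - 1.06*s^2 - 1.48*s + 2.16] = 48.48*s^2 + 32.1*s - 2.12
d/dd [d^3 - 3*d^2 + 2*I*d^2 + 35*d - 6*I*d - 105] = 3*d^2 + d*(-6 + 4*I) + 35 - 6*I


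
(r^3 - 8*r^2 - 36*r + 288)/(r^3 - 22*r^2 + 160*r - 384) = (r + 6)/(r - 8)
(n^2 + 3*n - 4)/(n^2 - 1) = (n + 4)/(n + 1)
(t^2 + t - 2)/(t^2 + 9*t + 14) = (t - 1)/(t + 7)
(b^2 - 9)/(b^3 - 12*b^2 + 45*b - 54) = (b + 3)/(b^2 - 9*b + 18)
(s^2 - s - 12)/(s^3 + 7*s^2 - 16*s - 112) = (s + 3)/(s^2 + 11*s + 28)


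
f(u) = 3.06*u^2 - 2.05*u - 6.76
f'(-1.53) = -11.41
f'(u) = 6.12*u - 2.05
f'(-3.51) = -23.53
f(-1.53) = 3.54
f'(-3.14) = -21.27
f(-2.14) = 11.64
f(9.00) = 222.65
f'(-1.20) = -9.39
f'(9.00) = 53.03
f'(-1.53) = -11.41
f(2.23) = 3.89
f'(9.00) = 53.03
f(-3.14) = 29.85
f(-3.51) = 38.14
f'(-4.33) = -28.55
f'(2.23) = 11.60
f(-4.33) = 59.49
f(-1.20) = 0.11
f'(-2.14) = -15.15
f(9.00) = 222.65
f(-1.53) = 3.54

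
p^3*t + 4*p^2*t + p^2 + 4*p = p*(p + 4)*(p*t + 1)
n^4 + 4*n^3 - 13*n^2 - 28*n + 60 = (n - 2)^2*(n + 3)*(n + 5)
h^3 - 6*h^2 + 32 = (h - 4)^2*(h + 2)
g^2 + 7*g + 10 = (g + 2)*(g + 5)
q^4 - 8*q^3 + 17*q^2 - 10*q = q*(q - 5)*(q - 2)*(q - 1)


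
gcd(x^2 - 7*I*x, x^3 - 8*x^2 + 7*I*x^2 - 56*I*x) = x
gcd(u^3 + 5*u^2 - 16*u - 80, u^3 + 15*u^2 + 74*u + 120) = u^2 + 9*u + 20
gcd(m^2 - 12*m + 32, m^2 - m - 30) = 1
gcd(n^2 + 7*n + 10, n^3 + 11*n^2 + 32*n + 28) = n + 2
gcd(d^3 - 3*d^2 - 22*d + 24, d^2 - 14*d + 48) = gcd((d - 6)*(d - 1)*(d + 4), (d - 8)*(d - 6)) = d - 6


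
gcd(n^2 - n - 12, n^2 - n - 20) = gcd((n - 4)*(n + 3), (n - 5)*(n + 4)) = 1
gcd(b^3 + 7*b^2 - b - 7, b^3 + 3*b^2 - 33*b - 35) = b^2 + 8*b + 7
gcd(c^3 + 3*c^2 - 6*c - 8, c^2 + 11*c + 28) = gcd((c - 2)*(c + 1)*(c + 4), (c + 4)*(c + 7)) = c + 4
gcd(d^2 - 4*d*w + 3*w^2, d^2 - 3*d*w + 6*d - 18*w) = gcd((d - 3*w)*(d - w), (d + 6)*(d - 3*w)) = -d + 3*w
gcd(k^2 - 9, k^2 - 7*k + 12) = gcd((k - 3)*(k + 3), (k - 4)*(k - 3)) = k - 3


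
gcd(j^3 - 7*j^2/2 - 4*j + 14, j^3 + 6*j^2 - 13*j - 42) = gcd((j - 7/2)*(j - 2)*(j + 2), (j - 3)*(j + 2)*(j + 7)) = j + 2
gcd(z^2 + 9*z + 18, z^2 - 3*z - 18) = z + 3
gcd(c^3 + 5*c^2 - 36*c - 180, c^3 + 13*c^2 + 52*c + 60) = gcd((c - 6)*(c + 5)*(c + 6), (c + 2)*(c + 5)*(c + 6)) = c^2 + 11*c + 30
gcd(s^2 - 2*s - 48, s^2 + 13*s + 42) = s + 6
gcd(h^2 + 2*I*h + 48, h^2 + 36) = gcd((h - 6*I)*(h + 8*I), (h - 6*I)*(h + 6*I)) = h - 6*I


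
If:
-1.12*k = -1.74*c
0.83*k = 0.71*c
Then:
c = 0.00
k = 0.00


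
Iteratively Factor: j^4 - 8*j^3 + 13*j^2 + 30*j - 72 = (j + 2)*(j^3 - 10*j^2 + 33*j - 36) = (j - 4)*(j + 2)*(j^2 - 6*j + 9) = (j - 4)*(j - 3)*(j + 2)*(j - 3)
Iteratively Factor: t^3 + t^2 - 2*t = (t)*(t^2 + t - 2) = t*(t - 1)*(t + 2)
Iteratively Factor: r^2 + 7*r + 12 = (r + 4)*(r + 3)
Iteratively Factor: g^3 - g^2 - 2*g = (g)*(g^2 - g - 2) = g*(g - 2)*(g + 1)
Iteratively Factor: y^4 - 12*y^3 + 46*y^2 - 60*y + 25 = (y - 1)*(y^3 - 11*y^2 + 35*y - 25) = (y - 1)^2*(y^2 - 10*y + 25) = (y - 5)*(y - 1)^2*(y - 5)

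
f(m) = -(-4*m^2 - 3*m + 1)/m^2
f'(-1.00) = -5.00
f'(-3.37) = -0.32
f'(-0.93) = -5.96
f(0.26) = 0.75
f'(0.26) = 69.41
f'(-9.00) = -0.04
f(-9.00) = 3.65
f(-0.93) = -0.38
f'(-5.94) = -0.09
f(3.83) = 4.72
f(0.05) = -336.00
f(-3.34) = 3.01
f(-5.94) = 3.47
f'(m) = -(-8*m - 3)/m^2 + 2*(-4*m^2 - 3*m + 1)/m^3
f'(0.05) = 14800.00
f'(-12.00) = -0.02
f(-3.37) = 3.02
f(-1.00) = 0.00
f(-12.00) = 3.74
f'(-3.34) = -0.32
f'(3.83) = -0.17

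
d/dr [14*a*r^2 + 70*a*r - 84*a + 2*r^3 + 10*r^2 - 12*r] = 28*a*r + 70*a + 6*r^2 + 20*r - 12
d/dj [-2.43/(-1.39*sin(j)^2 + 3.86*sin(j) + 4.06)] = (9.3798 - 6.7554*sin(j))*cos(j)/(-1.39*sin(j)^2 + 3.86*sin(j) + 4.06)^2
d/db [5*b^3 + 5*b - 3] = 15*b^2 + 5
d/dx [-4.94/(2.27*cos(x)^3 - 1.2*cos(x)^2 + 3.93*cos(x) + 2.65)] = (-33.6414*cos(x)^2 + 11.856*cos(x) - 19.4142)*sin(x)/(2.27*cos(x)^3 - 1.2*cos(x)^2 + 3.93*cos(x) + 2.65)^2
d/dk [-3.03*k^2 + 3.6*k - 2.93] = 3.6 - 6.06*k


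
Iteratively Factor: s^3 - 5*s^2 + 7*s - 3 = (s - 1)*(s^2 - 4*s + 3) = (s - 3)*(s - 1)*(s - 1)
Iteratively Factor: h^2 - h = (h)*(h - 1)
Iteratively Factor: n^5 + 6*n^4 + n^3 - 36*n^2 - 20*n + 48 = (n + 3)*(n^4 + 3*n^3 - 8*n^2 - 12*n + 16) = (n + 3)*(n + 4)*(n^3 - n^2 - 4*n + 4) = (n - 2)*(n + 3)*(n + 4)*(n^2 + n - 2) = (n - 2)*(n - 1)*(n + 3)*(n + 4)*(n + 2)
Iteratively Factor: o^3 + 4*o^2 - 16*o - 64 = (o + 4)*(o^2 - 16) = (o - 4)*(o + 4)*(o + 4)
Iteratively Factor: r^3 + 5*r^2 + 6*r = (r + 2)*(r^2 + 3*r) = (r + 2)*(r + 3)*(r)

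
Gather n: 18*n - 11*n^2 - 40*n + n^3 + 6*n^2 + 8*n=n^3 - 5*n^2 - 14*n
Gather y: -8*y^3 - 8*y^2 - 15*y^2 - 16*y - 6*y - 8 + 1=-8*y^3 - 23*y^2 - 22*y - 7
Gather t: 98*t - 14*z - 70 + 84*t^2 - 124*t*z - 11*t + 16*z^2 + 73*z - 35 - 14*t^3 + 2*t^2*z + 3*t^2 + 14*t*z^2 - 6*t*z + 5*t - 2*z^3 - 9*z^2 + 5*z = -14*t^3 + t^2*(2*z + 87) + t*(14*z^2 - 130*z + 92) - 2*z^3 + 7*z^2 + 64*z - 105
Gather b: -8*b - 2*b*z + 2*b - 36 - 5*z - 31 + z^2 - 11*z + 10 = b*(-2*z - 6) + z^2 - 16*z - 57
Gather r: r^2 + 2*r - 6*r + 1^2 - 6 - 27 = r^2 - 4*r - 32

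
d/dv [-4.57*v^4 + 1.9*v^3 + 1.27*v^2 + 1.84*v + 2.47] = -18.28*v^3 + 5.7*v^2 + 2.54*v + 1.84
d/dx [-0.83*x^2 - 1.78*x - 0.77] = -1.66*x - 1.78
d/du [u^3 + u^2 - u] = 3*u^2 + 2*u - 1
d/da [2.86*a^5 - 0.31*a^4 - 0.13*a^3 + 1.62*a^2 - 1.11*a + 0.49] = 14.3*a^4 - 1.24*a^3 - 0.39*a^2 + 3.24*a - 1.11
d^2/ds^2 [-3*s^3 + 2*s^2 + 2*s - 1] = 4 - 18*s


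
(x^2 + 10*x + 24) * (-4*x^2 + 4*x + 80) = -4*x^4 - 36*x^3 + 24*x^2 + 896*x + 1920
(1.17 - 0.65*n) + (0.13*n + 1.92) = 3.09 - 0.52*n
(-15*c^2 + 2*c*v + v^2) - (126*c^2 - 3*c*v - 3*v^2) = -141*c^2 + 5*c*v + 4*v^2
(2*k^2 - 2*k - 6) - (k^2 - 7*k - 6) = k^2 + 5*k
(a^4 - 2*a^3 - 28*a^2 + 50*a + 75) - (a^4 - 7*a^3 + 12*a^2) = 5*a^3 - 40*a^2 + 50*a + 75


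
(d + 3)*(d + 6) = d^2 + 9*d + 18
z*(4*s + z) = 4*s*z + z^2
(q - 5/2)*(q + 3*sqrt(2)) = q^2 - 5*q/2 + 3*sqrt(2)*q - 15*sqrt(2)/2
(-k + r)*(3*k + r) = -3*k^2 + 2*k*r + r^2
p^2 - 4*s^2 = (p - 2*s)*(p + 2*s)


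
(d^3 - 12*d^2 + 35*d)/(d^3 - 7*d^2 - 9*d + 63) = d*(d - 5)/(d^2 - 9)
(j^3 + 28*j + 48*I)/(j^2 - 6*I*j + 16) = (j^2 - 2*I*j + 24)/(j - 8*I)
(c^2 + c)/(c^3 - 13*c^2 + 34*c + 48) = c/(c^2 - 14*c + 48)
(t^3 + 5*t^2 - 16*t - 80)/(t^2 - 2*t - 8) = (t^2 + 9*t + 20)/(t + 2)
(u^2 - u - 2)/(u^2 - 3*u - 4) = (u - 2)/(u - 4)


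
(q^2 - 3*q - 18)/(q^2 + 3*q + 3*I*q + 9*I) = (q - 6)/(q + 3*I)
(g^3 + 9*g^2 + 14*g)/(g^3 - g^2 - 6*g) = (g + 7)/(g - 3)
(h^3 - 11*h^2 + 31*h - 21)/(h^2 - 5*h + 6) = (h^2 - 8*h + 7)/(h - 2)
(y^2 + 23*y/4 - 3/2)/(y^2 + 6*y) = (y - 1/4)/y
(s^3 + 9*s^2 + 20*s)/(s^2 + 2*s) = (s^2 + 9*s + 20)/(s + 2)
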